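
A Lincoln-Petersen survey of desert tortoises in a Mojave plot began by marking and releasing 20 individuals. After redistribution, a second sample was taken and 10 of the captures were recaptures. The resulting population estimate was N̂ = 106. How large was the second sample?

From N = M·C/R: C = N·R / M = 106·10 / 20 = 1060 / 20 = 53.

C = 53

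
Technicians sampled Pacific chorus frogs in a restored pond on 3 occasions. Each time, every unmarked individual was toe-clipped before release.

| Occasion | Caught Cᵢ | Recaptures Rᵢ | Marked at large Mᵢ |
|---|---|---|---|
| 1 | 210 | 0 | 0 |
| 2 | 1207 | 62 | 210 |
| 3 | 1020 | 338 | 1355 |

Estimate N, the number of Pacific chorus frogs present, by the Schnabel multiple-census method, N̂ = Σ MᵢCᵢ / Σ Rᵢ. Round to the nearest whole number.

Σ MᵢCᵢ = 0·210 + 210·1207 + 1355·1020 = 0 + 253470 + 1382100 = 1635570
Σ Rᵢ = 0 + 62 + 338 = 400
N̂ = 1635570 / 400 ≈ 4088.9 → 4089

N ≈ 4089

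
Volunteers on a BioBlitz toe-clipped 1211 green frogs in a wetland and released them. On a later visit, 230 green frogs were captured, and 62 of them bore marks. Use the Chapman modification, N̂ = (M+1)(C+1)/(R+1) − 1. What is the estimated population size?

N̂ = (1211+1)(230+1)/(62+1) − 1 = 1212·231/63 − 1
= 279972/63 − 1 = 4444 − 1 = 4443

N = 4443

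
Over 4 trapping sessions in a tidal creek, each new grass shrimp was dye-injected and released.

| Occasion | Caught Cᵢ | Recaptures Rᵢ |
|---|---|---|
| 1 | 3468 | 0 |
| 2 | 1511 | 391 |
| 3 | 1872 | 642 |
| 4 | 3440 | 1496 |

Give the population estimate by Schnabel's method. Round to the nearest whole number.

Marked at large before each occasion: Mᵢ = Σⱼ<ᵢ (Cⱼ − Rⱼ) → M1=0, M2=3468, M3=4588, M4=5818
Σ MᵢCᵢ = 0·3468 + 3468·1511 + 4588·1872 + 5818·3440 = 0 + 5240148 + 8588736 + 20013920 = 33842804
Σ Rᵢ = 0 + 391 + 642 + 1496 = 2529
N̂ = 33842804 / 2529 ≈ 13381.9 → 13382

N ≈ 13,382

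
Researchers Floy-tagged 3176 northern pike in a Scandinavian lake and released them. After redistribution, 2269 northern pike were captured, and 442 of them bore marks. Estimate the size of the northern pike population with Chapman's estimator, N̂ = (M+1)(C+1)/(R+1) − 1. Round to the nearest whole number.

N̂ = (3176+1)(2269+1)/(442+1) − 1 = 3177·2270/443 − 1
= 7211790/443 − 1 ≈ 16279.4 − 1 ≈ 16278.4 → 16278

N ≈ 16,278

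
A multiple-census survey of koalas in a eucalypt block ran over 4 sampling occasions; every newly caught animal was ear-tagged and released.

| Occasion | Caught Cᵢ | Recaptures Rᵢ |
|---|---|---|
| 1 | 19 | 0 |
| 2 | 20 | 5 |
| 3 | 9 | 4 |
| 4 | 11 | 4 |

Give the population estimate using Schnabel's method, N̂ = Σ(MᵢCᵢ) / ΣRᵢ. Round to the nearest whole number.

Marked at large before each occasion: Mᵢ = Σⱼ<ᵢ (Cⱼ − Rⱼ) → M1=0, M2=19, M3=34, M4=39
Σ MᵢCᵢ = 0·19 + 19·20 + 34·9 + 39·11 = 0 + 380 + 306 + 429 = 1115
Σ Rᵢ = 0 + 5 + 4 + 4 = 13
N̂ = 1115 / 13 ≈ 85.8 → 86

N ≈ 86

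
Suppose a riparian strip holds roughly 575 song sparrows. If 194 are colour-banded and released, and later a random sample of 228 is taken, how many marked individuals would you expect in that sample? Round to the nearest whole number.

expected recaptures ≈ 77

Expected recaptures E[R] = M·C / N.
E[R] = 194 × 228 / 575 = 44232 / 575 ≈ 76.9 → 77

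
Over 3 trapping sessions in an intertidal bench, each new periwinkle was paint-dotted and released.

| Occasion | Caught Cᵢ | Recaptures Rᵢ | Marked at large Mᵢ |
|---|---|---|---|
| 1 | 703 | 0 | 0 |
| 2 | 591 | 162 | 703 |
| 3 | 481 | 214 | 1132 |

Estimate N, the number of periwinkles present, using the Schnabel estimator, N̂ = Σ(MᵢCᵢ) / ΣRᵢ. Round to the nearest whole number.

N ≈ 2553

Σ MᵢCᵢ = 0·703 + 703·591 + 1132·481 = 0 + 415473 + 544492 = 959965
Σ Rᵢ = 0 + 162 + 214 = 376
N̂ = 959965 / 376 ≈ 2553.1 → 2553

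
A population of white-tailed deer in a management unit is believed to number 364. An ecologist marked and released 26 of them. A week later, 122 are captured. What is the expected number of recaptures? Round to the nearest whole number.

expected recaptures ≈ 9

Expected recaptures E[R] = M·C / N.
E[R] = 26 × 122 / 364 = 3172 / 364 ≈ 8.7 → 9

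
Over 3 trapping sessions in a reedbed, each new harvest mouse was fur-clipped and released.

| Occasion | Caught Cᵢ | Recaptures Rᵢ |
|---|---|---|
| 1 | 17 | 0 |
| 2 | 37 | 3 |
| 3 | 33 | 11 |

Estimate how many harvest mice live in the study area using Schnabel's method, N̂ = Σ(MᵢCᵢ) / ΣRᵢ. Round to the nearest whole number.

Marked at large before each occasion: Mᵢ = Σⱼ<ᵢ (Cⱼ − Rⱼ) → M1=0, M2=17, M3=51
Σ MᵢCᵢ = 0·17 + 17·37 + 51·33 = 0 + 629 + 1683 = 2312
Σ Rᵢ = 0 + 3 + 11 = 14
N̂ = 2312 / 14 ≈ 165.1 → 165

N ≈ 165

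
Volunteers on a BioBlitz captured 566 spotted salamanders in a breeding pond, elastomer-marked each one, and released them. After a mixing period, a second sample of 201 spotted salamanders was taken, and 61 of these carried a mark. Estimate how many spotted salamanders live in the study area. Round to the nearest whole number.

If marked individuals mix randomly, R/C ≈ M/N, giving N ≈ M·C/R.
N = (566 × 201) / 61 = 113766 / 61 ≈ 1865.0 → 1865

N ≈ 1865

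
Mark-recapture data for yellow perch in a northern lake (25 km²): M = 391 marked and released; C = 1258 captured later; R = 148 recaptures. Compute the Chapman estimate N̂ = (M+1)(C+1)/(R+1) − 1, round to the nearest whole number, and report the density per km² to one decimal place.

N̂ = 392·1259/149 − 1 = 493528/149 − 1 ≈ 3311.3 → 3311
Density = N̂ / area = 3311 / 25 ≈ 132.44 → 132.4 per km²

density ≈ 132.4 yellow perch per km²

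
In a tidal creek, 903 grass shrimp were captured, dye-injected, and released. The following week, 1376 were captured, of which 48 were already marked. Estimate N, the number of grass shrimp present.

N = 25,886

N = (903 × 1376) / 48 = 1242528 / 48 = 25886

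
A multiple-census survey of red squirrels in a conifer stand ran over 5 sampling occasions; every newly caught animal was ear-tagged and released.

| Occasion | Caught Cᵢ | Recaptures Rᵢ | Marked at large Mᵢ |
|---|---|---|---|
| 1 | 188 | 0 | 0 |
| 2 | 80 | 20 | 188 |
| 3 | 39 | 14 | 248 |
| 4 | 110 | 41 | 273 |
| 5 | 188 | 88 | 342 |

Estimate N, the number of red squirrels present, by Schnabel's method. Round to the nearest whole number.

N ≈ 730

Σ MᵢCᵢ = 0·188 + 188·80 + 248·39 + 273·110 + 342·188 = 0 + 15040 + 9672 + 30030 + 64296 = 119038
Σ Rᵢ = 0 + 20 + 14 + 41 + 88 = 163
N̂ = 119038 / 163 ≈ 730.3 → 730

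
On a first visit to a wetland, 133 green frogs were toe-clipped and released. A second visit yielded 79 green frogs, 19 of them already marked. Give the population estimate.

N = 553

If marked individuals mix randomly, R/C ≈ M/N, giving N ≈ M·C/R.
N = (133 × 79) / 19 = 10507 / 19 = 553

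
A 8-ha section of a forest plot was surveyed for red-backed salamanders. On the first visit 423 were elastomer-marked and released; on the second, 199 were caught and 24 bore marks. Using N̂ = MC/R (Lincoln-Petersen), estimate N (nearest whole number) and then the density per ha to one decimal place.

density ≈ 438.4 red-backed salamanders per ha

N̂ = 423·199/24 = 84177/24 ≈ 3507.4 → 3507
Density = N̂ / area = 3507 / 8 ≈ 438.38 → 438.4 per ha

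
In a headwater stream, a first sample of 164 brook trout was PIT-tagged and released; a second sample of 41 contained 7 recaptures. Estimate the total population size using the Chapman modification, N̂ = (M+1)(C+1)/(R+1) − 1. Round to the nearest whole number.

N̂ = (164+1)(41+1)/(7+1) − 1 = 165·42/8 − 1
= 6930/8 − 1 ≈ 866.2 − 1 ≈ 865.2 → 865

N ≈ 865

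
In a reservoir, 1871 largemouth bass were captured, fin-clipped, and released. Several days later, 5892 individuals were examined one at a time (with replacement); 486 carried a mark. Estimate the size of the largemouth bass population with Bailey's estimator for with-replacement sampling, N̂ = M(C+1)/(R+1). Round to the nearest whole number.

N ≈ 22,640

N̂ = 1871·(5892+1)/(486+1) = 1871·5893/487 = 11025803/487 ≈ 22640.3 → 22640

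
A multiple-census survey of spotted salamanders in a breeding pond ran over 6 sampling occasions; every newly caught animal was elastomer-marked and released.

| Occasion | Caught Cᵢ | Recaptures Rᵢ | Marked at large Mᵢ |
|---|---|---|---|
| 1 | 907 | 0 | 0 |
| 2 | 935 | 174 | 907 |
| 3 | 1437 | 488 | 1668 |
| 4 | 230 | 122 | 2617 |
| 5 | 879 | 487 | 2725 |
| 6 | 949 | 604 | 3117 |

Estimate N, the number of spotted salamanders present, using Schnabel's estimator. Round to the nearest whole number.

Σ MᵢCᵢ = 0·907 + 907·935 + 1668·1437 + 2617·230 + 2725·879 + 3117·949 = 0 + 848045 + 2396916 + 601910 + 2395275 + 2958033 = 9200179
Σ Rᵢ = 0 + 174 + 488 + 122 + 487 + 604 = 1875
N̂ = 9200179 / 1875 ≈ 4906.8 → 4907

N ≈ 4907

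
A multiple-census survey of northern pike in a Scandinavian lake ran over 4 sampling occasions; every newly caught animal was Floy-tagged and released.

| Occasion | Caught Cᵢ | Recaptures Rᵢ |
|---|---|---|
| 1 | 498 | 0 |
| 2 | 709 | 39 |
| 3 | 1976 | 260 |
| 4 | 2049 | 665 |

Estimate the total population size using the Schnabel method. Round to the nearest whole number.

Marked at large before each occasion: Mᵢ = Σⱼ<ᵢ (Cⱼ − Rⱼ) → M1=0, M2=498, M3=1168, M4=2884
Σ MᵢCᵢ = 0·498 + 498·709 + 1168·1976 + 2884·2049 = 0 + 353082 + 2307968 + 5909316 = 8570366
Σ Rᵢ = 0 + 39 + 260 + 665 = 964
N̂ = 8570366 / 964 ≈ 8890.4 → 8890

N ≈ 8890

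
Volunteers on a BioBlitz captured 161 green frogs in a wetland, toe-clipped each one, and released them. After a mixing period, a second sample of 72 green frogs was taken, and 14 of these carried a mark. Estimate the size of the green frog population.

N = 828

N = (161 × 72) / 14 = 11592 / 14 = 828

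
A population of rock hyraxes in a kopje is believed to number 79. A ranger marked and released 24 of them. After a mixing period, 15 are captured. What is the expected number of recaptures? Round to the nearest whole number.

expected recaptures ≈ 5

Expected recaptures E[R] = M·C / N.
E[R] = 24 × 15 / 79 = 360 / 79 ≈ 4.6 → 5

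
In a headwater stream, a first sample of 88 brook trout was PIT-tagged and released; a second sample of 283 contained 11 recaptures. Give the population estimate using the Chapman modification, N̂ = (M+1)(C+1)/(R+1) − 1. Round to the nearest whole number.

N ≈ 2105

N̂ = (88+1)(283+1)/(11+1) − 1 = 89·284/12 − 1
= 25276/12 − 1 ≈ 2106.3 − 1 ≈ 2105.3 → 2105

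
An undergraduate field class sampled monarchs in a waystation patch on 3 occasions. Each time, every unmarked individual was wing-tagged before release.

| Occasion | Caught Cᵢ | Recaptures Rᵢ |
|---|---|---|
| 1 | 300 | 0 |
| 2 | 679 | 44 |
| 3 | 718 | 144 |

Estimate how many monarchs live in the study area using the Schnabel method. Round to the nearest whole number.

N ≈ 4654

Marked at large before each occasion: Mᵢ = Σⱼ<ᵢ (Cⱼ − Rⱼ) → M1=0, M2=300, M3=935
Σ MᵢCᵢ = 0·300 + 300·679 + 935·718 = 0 + 203700 + 671330 = 875030
Σ Rᵢ = 0 + 44 + 144 = 188
N̂ = 875030 / 188 ≈ 4654.4 → 4654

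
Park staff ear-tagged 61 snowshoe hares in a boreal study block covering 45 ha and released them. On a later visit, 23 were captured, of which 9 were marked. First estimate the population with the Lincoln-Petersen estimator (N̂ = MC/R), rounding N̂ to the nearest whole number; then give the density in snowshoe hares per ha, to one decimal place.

density ≈ 3.5 snowshoe hares per ha

N̂ = 61·23/9 = 1403/9 ≈ 155.9 → 156
Density = N̂ / area = 156 / 45 ≈ 3.47 → 3.5 per ha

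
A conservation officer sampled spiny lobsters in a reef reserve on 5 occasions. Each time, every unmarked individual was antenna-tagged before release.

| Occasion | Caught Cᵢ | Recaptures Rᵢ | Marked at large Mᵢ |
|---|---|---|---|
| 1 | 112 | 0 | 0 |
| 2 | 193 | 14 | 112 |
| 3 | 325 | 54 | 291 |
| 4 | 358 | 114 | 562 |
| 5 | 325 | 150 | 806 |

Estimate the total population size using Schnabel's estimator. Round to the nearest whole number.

Σ MᵢCᵢ = 0·112 + 112·193 + 291·325 + 562·358 + 806·325 = 0 + 21616 + 94575 + 201196 + 261950 = 579337
Σ Rᵢ = 0 + 14 + 54 + 114 + 150 = 332
N̂ = 579337 / 332 ≈ 1745.0 → 1745

N ≈ 1745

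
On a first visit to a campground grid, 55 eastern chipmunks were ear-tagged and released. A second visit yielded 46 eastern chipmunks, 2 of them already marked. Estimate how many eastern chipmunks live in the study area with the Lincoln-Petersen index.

N = (55 × 46) / 2 = 2530 / 2 = 1265

N = 1265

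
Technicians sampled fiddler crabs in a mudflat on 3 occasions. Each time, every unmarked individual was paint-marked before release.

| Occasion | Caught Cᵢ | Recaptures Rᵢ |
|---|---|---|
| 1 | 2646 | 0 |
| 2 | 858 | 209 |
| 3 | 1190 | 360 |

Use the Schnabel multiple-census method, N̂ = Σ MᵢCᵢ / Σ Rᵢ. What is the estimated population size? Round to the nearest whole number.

Marked at large before each occasion: Mᵢ = Σⱼ<ᵢ (Cⱼ − Rⱼ) → M1=0, M2=2646, M3=3295
Σ MᵢCᵢ = 0·2646 + 2646·858 + 3295·1190 = 0 + 2270268 + 3921050 = 6191318
Σ Rᵢ = 0 + 209 + 360 = 569
N̂ = 6191318 / 569 ≈ 10881.1 → 10881

N ≈ 10,881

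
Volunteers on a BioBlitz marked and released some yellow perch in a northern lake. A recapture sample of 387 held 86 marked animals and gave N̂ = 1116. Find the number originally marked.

M = 248

From N = M·C/R: M = N·R / C = 1116·86 / 387 = 95976 / 387 = 248.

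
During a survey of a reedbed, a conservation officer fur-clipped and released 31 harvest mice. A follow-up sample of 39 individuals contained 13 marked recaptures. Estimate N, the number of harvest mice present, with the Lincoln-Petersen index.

N = 93

The marked fraction in the recapture sample should equal the marked fraction in the population: 13/39 = 31/N.
N = (31 × 39) / 13 = 1209 / 13 = 93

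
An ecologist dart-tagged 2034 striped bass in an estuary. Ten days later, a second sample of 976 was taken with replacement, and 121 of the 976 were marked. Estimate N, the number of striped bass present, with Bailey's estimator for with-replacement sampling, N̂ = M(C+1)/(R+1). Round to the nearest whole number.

N ≈ 16,289

N̂ = 2034·(976+1)/(121+1) = 2034·977/122 = 1987218/122 ≈ 16288.7 → 16289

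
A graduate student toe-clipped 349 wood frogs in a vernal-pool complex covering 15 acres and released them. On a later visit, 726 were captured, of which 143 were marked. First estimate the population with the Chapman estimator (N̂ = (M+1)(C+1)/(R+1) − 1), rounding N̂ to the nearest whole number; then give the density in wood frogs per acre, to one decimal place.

density ≈ 117.7 wood frogs per acre

N̂ = 350·727/144 − 1 = 254450/144 − 1 ≈ 1766.0 → 1766
Density = N̂ / area = 1766 / 15 ≈ 117.73 → 117.7 per acre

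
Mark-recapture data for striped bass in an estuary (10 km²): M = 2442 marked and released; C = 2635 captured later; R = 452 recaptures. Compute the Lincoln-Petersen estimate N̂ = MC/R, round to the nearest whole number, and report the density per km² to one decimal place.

N̂ = 2442·2635/452 = 6434670/452 ≈ 14236.0 → 14236
Density = N̂ / area = 14236 / 10 ≈ 1423.60 → 1423.6 per km²

density ≈ 1423.6 striped bass per km²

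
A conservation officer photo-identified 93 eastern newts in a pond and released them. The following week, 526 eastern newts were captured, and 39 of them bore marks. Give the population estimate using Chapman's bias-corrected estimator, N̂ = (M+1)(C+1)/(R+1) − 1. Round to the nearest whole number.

N̂ = (93+1)(526+1)/(39+1) − 1 = 94·527/40 − 1
= 49538/40 − 1 ≈ 1238.45 − 1 ≈ 1237.45 → 1237

N ≈ 1237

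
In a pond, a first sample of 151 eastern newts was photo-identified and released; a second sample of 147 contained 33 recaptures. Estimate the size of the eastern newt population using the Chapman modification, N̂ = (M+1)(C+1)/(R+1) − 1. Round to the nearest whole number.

N̂ = (151+1)(147+1)/(33+1) − 1 = 152·148/34 − 1
= 22496/34 − 1 ≈ 661.6 − 1 ≈ 660.6 → 661

N ≈ 661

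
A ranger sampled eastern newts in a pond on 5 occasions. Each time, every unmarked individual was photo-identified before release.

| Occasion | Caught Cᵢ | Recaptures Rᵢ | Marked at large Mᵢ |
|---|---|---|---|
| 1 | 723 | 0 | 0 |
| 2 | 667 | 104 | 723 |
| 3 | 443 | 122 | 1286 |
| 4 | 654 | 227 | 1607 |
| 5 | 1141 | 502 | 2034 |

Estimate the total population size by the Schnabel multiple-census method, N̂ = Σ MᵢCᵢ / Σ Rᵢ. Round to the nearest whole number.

Σ MᵢCᵢ = 0·723 + 723·667 + 1286·443 + 1607·654 + 2034·1141 = 0 + 482241 + 569698 + 1050978 + 2320794 = 4423711
Σ Rᵢ = 0 + 104 + 122 + 227 + 502 = 955
N̂ = 4423711 / 955 ≈ 4632.2 → 4632

N ≈ 4632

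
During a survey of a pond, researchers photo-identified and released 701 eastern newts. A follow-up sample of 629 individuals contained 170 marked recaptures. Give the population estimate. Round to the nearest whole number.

Lincoln-Petersen assumes M/N = R/C, so N = M·C / R.
N = (701 × 629) / 170 = 440929 / 170 ≈ 2593.7 → 2594

N ≈ 2594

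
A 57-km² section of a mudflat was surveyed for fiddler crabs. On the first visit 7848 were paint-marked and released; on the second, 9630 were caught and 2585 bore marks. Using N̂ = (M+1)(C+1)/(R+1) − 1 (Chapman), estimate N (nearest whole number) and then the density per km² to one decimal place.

density ≈ 512.8 fiddler crabs per km²

N̂ = 7849·9631/2586 − 1 = 75593719/2586 − 1 ≈ 29230.9 → 29231
Density = N̂ / area = 29231 / 57 ≈ 512.82 → 512.8 per km²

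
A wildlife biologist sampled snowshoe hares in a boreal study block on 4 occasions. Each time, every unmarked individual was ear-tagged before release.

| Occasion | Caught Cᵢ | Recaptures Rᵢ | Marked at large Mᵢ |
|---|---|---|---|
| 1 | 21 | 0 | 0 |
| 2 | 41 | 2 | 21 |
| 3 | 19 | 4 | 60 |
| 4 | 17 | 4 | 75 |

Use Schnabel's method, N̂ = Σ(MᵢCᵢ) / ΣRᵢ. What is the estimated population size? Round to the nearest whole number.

Σ MᵢCᵢ = 0·21 + 21·41 + 60·19 + 75·17 = 0 + 861 + 1140 + 1275 = 3276
Σ Rᵢ = 0 + 2 + 4 + 4 = 10
N̂ = 3276 / 10 ≈ 327.6 → 328

N ≈ 328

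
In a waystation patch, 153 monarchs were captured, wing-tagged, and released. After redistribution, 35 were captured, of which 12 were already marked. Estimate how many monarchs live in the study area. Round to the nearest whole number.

Lincoln-Petersen assumes M/N = R/C, so N = M·C / R.
N = (153 × 35) / 12 = 5355 / 12 ≈ 446.2 → 446

N ≈ 446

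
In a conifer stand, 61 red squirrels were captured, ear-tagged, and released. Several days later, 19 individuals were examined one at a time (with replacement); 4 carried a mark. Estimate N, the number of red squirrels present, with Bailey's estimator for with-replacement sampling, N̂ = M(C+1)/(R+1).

N̂ = 61·(19+1)/(4+1) = 61·20/5 = 1220/5 = 244

N = 244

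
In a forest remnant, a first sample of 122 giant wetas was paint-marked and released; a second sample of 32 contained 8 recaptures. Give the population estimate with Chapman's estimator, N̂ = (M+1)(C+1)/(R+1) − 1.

N̂ = (122+1)(32+1)/(8+1) − 1 = 123·33/9 − 1
= 4059/9 − 1 = 451 − 1 = 450

N = 450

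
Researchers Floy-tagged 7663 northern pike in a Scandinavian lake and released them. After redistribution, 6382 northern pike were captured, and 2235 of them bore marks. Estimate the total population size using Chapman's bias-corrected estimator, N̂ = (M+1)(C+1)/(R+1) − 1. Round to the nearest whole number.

N ≈ 21,877

N̂ = (7663+1)(6382+1)/(2235+1) − 1 = 7664·6383/2236 − 1
= 48919312/2236 − 1 ≈ 21878.0 − 1 ≈ 21877.0 → 21877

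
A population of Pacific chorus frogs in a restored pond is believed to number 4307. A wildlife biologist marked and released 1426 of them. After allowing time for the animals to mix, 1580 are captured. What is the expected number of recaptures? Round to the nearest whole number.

expected recaptures ≈ 523

The marked fraction of the population is 1426/4307, so in a sample of 1580 expect C·(M/N) marked.
E[R] = 1426 × 1580 / 4307 = 2253080 / 4307 ≈ 523.1 → 523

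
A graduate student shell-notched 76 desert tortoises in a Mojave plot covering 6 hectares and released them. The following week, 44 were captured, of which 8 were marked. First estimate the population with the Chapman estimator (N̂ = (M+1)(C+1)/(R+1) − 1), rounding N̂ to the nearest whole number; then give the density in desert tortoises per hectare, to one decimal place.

density ≈ 64.0 desert tortoises per hectare

N̂ = 77·45/9 − 1 = 3465/9 − 1 = 384
Density = N̂ / area = 384 / 6 = 64.0 per hectare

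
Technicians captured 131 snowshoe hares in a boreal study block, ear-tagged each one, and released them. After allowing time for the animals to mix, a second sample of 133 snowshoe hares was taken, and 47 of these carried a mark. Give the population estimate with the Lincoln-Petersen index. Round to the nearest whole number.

If marked individuals mix randomly, R/C ≈ M/N, giving N ≈ M·C/R.
N = (131 × 133) / 47 = 17423 / 47 ≈ 370.7 → 371

N ≈ 371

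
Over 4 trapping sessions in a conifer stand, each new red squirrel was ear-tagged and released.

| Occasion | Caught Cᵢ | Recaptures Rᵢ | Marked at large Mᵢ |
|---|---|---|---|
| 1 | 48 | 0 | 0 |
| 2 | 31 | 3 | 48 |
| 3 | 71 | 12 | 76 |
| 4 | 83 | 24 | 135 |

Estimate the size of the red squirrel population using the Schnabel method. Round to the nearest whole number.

N ≈ 464

Σ MᵢCᵢ = 0·48 + 48·31 + 76·71 + 135·83 = 0 + 1488 + 5396 + 11205 = 18089
Σ Rᵢ = 0 + 3 + 12 + 24 = 39
N̂ = 18089 / 39 ≈ 463.8 → 464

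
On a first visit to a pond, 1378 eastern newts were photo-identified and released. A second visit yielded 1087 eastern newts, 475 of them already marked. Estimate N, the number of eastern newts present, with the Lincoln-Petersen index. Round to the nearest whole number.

Lincoln-Petersen assumes M/N = R/C, so N = M·C / R.
N = (1378 × 1087) / 475 = 1497886 / 475 ≈ 3153.4 → 3153

N ≈ 3153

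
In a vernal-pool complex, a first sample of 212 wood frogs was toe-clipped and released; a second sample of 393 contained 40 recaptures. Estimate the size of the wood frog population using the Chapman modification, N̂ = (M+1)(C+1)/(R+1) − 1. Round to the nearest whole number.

N̂ = (212+1)(393+1)/(40+1) − 1 = 213·394/41 − 1
= 83922/41 − 1 ≈ 2046.9 − 1 ≈ 2045.9 → 2046

N ≈ 2046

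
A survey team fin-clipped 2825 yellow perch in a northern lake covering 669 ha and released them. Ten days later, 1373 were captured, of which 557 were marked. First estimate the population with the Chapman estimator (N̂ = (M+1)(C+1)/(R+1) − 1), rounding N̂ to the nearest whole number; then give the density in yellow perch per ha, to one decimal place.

density ≈ 10.4 yellow perch per ha

N̂ = 2826·1374/558 − 1 = 3882924/558 − 1 ≈ 6957.6 → 6958
Density = N̂ / area = 6958 / 669 ≈ 10.40 → 10.4 per ha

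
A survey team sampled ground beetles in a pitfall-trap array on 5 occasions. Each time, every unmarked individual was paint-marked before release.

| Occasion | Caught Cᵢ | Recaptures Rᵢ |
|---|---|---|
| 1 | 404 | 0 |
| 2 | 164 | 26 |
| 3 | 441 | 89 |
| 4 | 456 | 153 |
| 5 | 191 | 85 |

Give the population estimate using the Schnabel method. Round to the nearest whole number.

Marked at large before each occasion: Mᵢ = Σⱼ<ᵢ (Cⱼ − Rⱼ) → M1=0, M2=404, M3=542, M4=894, M5=1197
Σ MᵢCᵢ = 0·404 + 404·164 + 542·441 + 894·456 + 1197·191 = 0 + 66256 + 239022 + 407664 + 228627 = 941569
Σ Rᵢ = 0 + 26 + 89 + 153 + 85 = 353
N̂ = 941569 / 353 ≈ 2667.3 → 2667

N ≈ 2667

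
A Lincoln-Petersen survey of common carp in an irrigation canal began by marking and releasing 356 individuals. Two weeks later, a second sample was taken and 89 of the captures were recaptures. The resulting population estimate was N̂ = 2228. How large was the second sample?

C = 557

From N = M·C/R: C = N·R / M = 2228·89 / 356 = 198292 / 356 = 557.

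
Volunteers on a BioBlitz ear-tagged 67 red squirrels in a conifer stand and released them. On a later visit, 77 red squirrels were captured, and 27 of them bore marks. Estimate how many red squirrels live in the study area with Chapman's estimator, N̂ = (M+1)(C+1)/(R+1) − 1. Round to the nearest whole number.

N ≈ 188

N̂ = (67+1)(77+1)/(27+1) − 1 = 68·78/28 − 1
= 5304/28 − 1 ≈ 189.4 − 1 ≈ 188.4 → 188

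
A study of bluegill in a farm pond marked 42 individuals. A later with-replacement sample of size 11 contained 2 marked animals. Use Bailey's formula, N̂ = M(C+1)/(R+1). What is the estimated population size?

N̂ = 42·(11+1)/(2+1) = 42·12/3 = 504/3 = 168

N = 168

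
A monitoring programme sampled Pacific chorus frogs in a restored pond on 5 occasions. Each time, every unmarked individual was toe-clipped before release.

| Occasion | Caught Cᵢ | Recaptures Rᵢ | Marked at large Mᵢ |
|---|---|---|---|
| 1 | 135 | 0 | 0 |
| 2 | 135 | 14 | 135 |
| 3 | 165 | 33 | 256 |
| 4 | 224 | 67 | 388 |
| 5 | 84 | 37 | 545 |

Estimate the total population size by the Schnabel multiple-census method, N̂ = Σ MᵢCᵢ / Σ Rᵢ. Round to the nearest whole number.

N ≈ 1279

Σ MᵢCᵢ = 0·135 + 135·135 + 256·165 + 388·224 + 545·84 = 0 + 18225 + 42240 + 86912 + 45780 = 193157
Σ Rᵢ = 0 + 14 + 33 + 67 + 37 = 151
N̂ = 193157 / 151 ≈ 1279.2 → 1279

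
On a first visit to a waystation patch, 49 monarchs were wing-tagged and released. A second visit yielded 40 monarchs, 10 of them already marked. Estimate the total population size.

N = (49 × 40) / 10 = 1960 / 10 = 196

N = 196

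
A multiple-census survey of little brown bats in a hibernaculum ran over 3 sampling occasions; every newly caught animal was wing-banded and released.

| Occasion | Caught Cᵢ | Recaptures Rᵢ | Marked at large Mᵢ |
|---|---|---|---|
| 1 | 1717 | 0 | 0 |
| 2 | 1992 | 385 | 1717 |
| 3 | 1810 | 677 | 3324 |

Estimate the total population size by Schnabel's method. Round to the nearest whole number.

N ≈ 8886

Σ MᵢCᵢ = 0·1717 + 1717·1992 + 3324·1810 = 0 + 3420264 + 6016440 = 9436704
Σ Rᵢ = 0 + 385 + 677 = 1062
N̂ = 9436704 / 1062 ≈ 8885.8 → 8886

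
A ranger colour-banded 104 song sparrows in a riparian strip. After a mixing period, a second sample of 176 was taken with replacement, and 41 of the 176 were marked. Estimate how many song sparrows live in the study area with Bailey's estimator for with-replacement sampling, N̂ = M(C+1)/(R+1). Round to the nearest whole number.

N̂ = 104·(176+1)/(41+1) = 104·177/42 = 18408/42 ≈ 438.3 → 438

N ≈ 438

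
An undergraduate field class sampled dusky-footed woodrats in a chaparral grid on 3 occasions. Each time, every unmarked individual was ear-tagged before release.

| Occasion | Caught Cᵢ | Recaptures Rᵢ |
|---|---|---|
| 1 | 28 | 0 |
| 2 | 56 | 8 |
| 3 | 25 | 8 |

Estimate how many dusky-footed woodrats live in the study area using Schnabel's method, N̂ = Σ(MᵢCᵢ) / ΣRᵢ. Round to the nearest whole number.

N ≈ 217

Marked at large before each occasion: Mᵢ = Σⱼ<ᵢ (Cⱼ − Rⱼ) → M1=0, M2=28, M3=76
Σ MᵢCᵢ = 0·28 + 28·56 + 76·25 = 0 + 1568 + 1900 = 3468
Σ Rᵢ = 0 + 8 + 8 = 16
N̂ = 3468 / 16 ≈ 216.8 → 217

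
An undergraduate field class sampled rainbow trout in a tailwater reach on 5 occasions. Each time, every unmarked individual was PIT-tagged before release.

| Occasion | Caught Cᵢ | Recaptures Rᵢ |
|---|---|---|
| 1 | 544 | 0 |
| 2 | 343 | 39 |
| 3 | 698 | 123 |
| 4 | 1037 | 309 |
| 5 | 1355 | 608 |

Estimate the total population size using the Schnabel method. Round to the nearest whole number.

N ≈ 4790

Marked at large before each occasion: Mᵢ = Σⱼ<ᵢ (Cⱼ − Rⱼ) → M1=0, M2=544, M3=848, M4=1423, M5=2151
Σ MᵢCᵢ = 0·544 + 544·343 + 848·698 + 1423·1037 + 2151·1355 = 0 + 186592 + 591904 + 1475651 + 2914605 = 5168752
Σ Rᵢ = 0 + 39 + 123 + 309 + 608 = 1079
N̂ = 5168752 / 1079 ≈ 4790.3 → 4790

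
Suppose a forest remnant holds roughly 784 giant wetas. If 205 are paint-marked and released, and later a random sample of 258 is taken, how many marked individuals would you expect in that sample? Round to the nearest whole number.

Expected recaptures E[R] = M·C / N.
E[R] = 205 × 258 / 784 = 52890 / 784 ≈ 67.46 → 67

expected recaptures ≈ 67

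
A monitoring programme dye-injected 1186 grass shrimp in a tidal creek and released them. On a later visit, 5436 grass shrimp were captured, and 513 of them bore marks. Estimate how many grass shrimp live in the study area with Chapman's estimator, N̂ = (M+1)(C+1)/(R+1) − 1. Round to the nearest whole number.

N̂ = (1186+1)(5436+1)/(513+1) − 1 = 1187·5437/514 − 1
= 6453719/514 − 1 ≈ 12555.9 − 1 ≈ 12554.9 → 12555

N ≈ 12,555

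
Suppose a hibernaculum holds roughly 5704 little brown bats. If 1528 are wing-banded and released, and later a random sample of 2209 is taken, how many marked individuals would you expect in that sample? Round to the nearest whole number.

expected recaptures ≈ 592

Expected recaptures E[R] = M·C / N.
E[R] = 1528 × 2209 / 5704 = 3375352 / 5704 ≈ 591.8 → 592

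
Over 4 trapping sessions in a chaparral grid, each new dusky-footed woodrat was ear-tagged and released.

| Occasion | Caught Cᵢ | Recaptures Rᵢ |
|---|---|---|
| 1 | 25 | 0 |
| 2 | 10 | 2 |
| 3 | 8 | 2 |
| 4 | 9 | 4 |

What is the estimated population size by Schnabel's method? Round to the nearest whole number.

N ≈ 108

Marked at large before each occasion: Mᵢ = Σⱼ<ᵢ (Cⱼ − Rⱼ) → M1=0, M2=25, M3=33, M4=39
Σ MᵢCᵢ = 0·25 + 25·10 + 33·8 + 39·9 = 0 + 250 + 264 + 351 = 865
Σ Rᵢ = 0 + 2 + 2 + 4 = 8
N̂ = 865 / 8 ≈ 108.1 → 108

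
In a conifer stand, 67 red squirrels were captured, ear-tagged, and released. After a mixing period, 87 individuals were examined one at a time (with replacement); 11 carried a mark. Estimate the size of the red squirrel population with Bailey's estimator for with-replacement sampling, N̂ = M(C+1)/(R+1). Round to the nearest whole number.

N ≈ 491

N̂ = 67·(87+1)/(11+1) = 67·88/12 = 5896/12 ≈ 491.3 → 491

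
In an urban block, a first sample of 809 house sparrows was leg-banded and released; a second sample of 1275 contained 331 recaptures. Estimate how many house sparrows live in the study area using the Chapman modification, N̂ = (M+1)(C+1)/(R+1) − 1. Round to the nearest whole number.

N̂ = (809+1)(1275+1)/(331+1) − 1 = 810·1276/332 − 1
= 1033560/332 − 1 ≈ 3113.1 − 1 ≈ 3112.1 → 3112

N ≈ 3112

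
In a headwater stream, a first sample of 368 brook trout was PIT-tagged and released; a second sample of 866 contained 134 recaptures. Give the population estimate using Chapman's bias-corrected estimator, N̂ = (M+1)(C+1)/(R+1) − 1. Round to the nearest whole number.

N ≈ 2369

N̂ = (368+1)(866+1)/(134+1) − 1 = 369·867/135 − 1
= 319923/135 − 1 ≈ 2369.8 − 1 ≈ 2368.8 → 2369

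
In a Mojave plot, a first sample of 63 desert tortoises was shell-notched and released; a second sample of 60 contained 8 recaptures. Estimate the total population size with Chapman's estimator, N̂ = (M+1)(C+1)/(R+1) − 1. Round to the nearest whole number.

N ≈ 433

N̂ = (63+1)(60+1)/(8+1) − 1 = 64·61/9 − 1
= 3904/9 − 1 ≈ 433.8 − 1 ≈ 432.8 → 433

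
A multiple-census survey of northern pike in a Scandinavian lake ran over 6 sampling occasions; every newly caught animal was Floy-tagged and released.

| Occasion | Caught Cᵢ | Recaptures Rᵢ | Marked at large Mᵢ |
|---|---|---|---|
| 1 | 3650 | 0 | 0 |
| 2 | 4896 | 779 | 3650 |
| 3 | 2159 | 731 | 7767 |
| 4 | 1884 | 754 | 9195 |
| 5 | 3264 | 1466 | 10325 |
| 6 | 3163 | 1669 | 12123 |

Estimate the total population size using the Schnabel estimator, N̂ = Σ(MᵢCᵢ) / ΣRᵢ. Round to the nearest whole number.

N ≈ 22,969

Σ MᵢCᵢ = 0·3650 + 3650·4896 + 7767·2159 + 9195·1884 + 10325·3264 + 12123·3163 = 0 + 17870400 + 16768953 + 17323380 + 33700800 + 38345049 = 124008582
Σ Rᵢ = 0 + 779 + 731 + 754 + 1466 + 1669 = 5399
N̂ = 124008582 / 5399 ≈ 22968.8 → 22969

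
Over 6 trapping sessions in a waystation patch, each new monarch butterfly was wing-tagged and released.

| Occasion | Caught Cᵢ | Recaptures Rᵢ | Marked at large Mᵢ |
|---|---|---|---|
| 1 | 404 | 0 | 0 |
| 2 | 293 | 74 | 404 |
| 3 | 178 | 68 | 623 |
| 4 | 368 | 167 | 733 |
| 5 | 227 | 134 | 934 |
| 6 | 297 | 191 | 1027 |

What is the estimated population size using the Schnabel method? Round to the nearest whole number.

Σ MᵢCᵢ = 0·404 + 404·293 + 623·178 + 733·368 + 934·227 + 1027·297 = 0 + 118372 + 110894 + 269744 + 212018 + 305019 = 1016047
Σ Rᵢ = 0 + 74 + 68 + 167 + 134 + 191 = 634
N̂ = 1016047 / 634 ≈ 1602.6 → 1603

N ≈ 1603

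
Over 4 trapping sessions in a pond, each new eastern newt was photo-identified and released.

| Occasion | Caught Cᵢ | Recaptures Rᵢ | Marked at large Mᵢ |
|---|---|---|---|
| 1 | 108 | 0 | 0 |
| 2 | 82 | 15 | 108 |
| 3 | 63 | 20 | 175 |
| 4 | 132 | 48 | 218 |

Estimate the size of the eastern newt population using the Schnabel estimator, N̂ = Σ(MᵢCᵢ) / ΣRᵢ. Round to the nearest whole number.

N ≈ 586

Σ MᵢCᵢ = 0·108 + 108·82 + 175·63 + 218·132 = 0 + 8856 + 11025 + 28776 = 48657
Σ Rᵢ = 0 + 15 + 20 + 48 = 83
N̂ = 48657 / 83 ≈ 586.2 → 586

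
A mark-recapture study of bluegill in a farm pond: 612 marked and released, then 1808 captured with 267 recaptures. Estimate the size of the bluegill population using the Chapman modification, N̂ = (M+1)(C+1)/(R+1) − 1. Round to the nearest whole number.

N ≈ 4137

N̂ = (612+1)(1808+1)/(267+1) − 1 = 613·1809/268 − 1
= 1108917/268 − 1 ≈ 4137.8 − 1 ≈ 4136.8 → 4137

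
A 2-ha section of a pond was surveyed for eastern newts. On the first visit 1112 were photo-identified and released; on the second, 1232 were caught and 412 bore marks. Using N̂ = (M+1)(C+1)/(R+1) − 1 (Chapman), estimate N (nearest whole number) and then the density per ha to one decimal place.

density ≈ 1661.0 eastern newts per ha

N̂ = 1113·1233/413 − 1 = 1372329/413 − 1 ≈ 3321.8 → 3322
Density = N̂ / area = 3322 / 2 = 1661.0 per ha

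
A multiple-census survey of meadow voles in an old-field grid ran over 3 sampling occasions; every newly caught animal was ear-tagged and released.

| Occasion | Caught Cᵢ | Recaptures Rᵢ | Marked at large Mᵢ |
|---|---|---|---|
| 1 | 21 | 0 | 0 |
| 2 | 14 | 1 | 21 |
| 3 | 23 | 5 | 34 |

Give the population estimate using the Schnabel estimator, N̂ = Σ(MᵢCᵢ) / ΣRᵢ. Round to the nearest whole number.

Σ MᵢCᵢ = 0·21 + 21·14 + 34·23 = 0 + 294 + 782 = 1076
Σ Rᵢ = 0 + 1 + 5 = 6
N̂ = 1076 / 6 ≈ 179.3 → 179

N ≈ 179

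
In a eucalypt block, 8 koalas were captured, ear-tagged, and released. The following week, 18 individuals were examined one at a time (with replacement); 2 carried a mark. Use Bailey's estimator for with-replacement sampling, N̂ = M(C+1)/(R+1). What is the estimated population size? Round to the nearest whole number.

N ≈ 51

N̂ = 8·(18+1)/(2+1) = 8·19/3 = 152/3 ≈ 50.7 → 51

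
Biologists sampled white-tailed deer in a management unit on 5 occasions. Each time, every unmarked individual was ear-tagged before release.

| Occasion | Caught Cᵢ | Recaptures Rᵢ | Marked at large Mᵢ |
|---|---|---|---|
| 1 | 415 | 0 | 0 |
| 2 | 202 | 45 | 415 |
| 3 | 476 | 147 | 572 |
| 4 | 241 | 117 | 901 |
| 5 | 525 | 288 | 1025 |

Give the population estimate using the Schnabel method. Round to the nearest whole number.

Σ MᵢCᵢ = 0·415 + 415·202 + 572·476 + 901·241 + 1025·525 = 0 + 83830 + 272272 + 217141 + 538125 = 1111368
Σ Rᵢ = 0 + 45 + 147 + 117 + 288 = 597
N̂ = 1111368 / 597 ≈ 1861.6 → 1862

N ≈ 1862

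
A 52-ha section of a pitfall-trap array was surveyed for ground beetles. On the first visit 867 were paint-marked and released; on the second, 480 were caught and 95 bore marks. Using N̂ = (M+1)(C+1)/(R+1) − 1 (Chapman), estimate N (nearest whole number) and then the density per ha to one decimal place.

density ≈ 83.6 ground beetles per ha

N̂ = 868·481/96 − 1 = 417508/96 − 1 ≈ 4348.0 → 4348
Density = N̂ / area = 4348 / 52 ≈ 83.62 → 83.6 per ha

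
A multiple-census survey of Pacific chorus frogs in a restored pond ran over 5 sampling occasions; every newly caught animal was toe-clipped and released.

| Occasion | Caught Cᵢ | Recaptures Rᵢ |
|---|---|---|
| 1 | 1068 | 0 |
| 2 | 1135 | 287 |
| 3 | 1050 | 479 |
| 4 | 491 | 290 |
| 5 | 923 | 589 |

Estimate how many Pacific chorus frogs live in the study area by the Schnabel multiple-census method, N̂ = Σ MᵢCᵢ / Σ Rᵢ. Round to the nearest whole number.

N ≈ 4210

Marked at large before each occasion: Mᵢ = Σⱼ<ᵢ (Cⱼ − Rⱼ) → M1=0, M2=1068, M3=1916, M4=2487, M5=2688
Σ MᵢCᵢ = 0·1068 + 1068·1135 + 1916·1050 + 2487·491 + 2688·923 = 0 + 1212180 + 2011800 + 1221117 + 2481024 = 6926121
Σ Rᵢ = 0 + 287 + 479 + 290 + 589 = 1645
N̂ = 6926121 / 1645 ≈ 4210.4 → 4210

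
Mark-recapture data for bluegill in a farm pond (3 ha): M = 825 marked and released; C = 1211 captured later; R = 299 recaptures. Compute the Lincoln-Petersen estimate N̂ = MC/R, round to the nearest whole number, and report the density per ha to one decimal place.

density ≈ 1113.7 bluegill per ha

N̂ = 825·1211/299 = 999075/299 ≈ 3341.4 → 3341
Density = N̂ / area = 3341 / 3 ≈ 1113.67 → 1113.7 per ha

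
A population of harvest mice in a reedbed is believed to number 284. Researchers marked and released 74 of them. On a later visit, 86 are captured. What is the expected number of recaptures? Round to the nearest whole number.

The marked fraction of the population is 74/284, so in a sample of 86 expect C·(M/N) marked.
E[R] = 74 × 86 / 284 = 6364 / 284 ≈ 22.4 → 22

expected recaptures ≈ 22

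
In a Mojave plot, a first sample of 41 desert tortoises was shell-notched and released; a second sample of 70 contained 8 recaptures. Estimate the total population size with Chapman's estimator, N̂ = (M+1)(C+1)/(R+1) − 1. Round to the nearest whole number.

N̂ = (41+1)(70+1)/(8+1) − 1 = 42·71/9 − 1
= 2982/9 − 1 ≈ 331.3 − 1 ≈ 330.3 → 330

N ≈ 330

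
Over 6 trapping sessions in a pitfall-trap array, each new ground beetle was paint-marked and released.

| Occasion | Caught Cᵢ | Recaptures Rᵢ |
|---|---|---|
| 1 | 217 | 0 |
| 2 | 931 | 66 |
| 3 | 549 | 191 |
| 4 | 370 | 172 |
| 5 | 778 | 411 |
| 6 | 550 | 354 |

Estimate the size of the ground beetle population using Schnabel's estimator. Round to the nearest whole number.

N ≈ 3104

Marked at large before each occasion: Mᵢ = Σⱼ<ᵢ (Cⱼ − Rⱼ) → M1=0, M2=217, M3=1082, M4=1440, M5=1638, M6=2005
Σ MᵢCᵢ = 0·217 + 217·931 + 1082·549 + 1440·370 + 1638·778 + 2005·550 = 0 + 202027 + 594018 + 532800 + 1274364 + 1102750 = 3705959
Σ Rᵢ = 0 + 66 + 191 + 172 + 411 + 354 = 1194
N̂ = 3705959 / 1194 ≈ 3103.8 → 3104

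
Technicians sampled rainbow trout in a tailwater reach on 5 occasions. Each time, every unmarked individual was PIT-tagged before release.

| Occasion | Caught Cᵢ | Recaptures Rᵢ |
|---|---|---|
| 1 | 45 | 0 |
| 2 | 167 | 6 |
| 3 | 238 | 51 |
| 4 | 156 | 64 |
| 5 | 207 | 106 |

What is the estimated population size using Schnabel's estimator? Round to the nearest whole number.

Marked at large before each occasion: Mᵢ = Σⱼ<ᵢ (Cⱼ − Rⱼ) → M1=0, M2=45, M3=206, M4=393, M5=485
Σ MᵢCᵢ = 0·45 + 45·167 + 206·238 + 393·156 + 485·207 = 0 + 7515 + 49028 + 61308 + 100395 = 218246
Σ Rᵢ = 0 + 6 + 51 + 64 + 106 = 227
N̂ = 218246 / 227 ≈ 961.4 → 961

N ≈ 961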